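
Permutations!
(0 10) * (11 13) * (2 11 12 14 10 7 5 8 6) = (0 7 5 8 6 2 11 13 12 14 10) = [7, 1, 11, 3, 4, 8, 2, 5, 6, 9, 0, 13, 14, 12, 10]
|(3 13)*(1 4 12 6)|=|(1 4 12 6)(3 13)|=4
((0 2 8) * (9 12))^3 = (9 12)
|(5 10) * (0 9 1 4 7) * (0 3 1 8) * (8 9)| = |(0 8)(1 4 7 3)(5 10)| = 4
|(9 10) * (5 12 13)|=6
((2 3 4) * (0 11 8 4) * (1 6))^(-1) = (0 3 2 4 8 11)(1 6)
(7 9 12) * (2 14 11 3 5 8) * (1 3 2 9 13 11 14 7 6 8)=[0, 3, 7, 5, 4, 1, 8, 13, 9, 12, 10, 2, 6, 11, 14]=(14)(1 3 5)(2 7 13 11)(6 8 9 12)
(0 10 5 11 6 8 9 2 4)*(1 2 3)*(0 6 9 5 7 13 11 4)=(0 10 7 13 11 9 3 1 2)(4 6 8 5)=[10, 2, 0, 1, 6, 4, 8, 13, 5, 3, 7, 9, 12, 11]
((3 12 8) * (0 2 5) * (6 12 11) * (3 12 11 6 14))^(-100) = (14)(0 5 2)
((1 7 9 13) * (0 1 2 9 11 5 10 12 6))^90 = (13)(0 7 5 12)(1 11 10 6)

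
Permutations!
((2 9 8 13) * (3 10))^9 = ((2 9 8 13)(3 10))^9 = (2 9 8 13)(3 10)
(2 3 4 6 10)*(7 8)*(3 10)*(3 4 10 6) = (2 6 4 3 10)(7 8) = [0, 1, 6, 10, 3, 5, 4, 8, 7, 9, 2]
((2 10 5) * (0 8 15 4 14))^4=(0 14 4 15 8)(2 10 5)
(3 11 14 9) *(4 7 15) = (3 11 14 9)(4 7 15) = [0, 1, 2, 11, 7, 5, 6, 15, 8, 3, 10, 14, 12, 13, 9, 4]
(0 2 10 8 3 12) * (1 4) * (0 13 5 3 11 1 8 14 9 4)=[2, 0, 10, 12, 8, 3, 6, 7, 11, 4, 14, 1, 13, 5, 9]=(0 2 10 14 9 4 8 11 1)(3 12 13 5)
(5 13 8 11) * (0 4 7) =(0 4 7)(5 13 8 11) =[4, 1, 2, 3, 7, 13, 6, 0, 11, 9, 10, 5, 12, 8]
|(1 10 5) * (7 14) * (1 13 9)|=|(1 10 5 13 9)(7 14)|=10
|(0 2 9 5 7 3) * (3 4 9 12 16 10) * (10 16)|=|(16)(0 2 12 10 3)(4 9 5 7)|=20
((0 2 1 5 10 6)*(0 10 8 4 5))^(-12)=((0 2 1)(4 5 8)(6 10))^(-12)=(10)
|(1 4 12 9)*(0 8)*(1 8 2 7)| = 8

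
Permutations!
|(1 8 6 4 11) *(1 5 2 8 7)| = 6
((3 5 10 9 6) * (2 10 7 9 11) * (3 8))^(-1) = (2 11 10)(3 8 6 9 7 5)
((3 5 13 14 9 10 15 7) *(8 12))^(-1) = ((3 5 13 14 9 10 15 7)(8 12))^(-1) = (3 7 15 10 9 14 13 5)(8 12)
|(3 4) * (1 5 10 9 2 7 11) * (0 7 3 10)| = |(0 7 11 1 5)(2 3 4 10 9)| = 5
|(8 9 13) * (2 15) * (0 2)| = |(0 2 15)(8 9 13)| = 3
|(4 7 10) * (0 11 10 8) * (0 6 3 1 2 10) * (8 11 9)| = 11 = |(0 9 8 6 3 1 2 10 4 7 11)|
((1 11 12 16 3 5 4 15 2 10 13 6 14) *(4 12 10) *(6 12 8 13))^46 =((1 11 10 6 14)(2 4 15)(3 5 8 13 12 16))^46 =(1 11 10 6 14)(2 4 15)(3 12 8)(5 16 13)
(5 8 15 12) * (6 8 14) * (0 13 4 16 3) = [13, 1, 2, 0, 16, 14, 8, 7, 15, 9, 10, 11, 5, 4, 6, 12, 3] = (0 13 4 16 3)(5 14 6 8 15 12)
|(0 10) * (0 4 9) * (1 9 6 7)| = |(0 10 4 6 7 1 9)| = 7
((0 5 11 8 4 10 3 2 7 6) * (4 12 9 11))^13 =(0 2 4 6 3 5 7 10)(8 12 9 11)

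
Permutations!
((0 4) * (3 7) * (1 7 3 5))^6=(7)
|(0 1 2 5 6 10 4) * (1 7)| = |(0 7 1 2 5 6 10 4)| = 8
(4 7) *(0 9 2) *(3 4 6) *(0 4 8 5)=(0 9 2 4 7 6 3 8 5)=[9, 1, 4, 8, 7, 0, 3, 6, 5, 2]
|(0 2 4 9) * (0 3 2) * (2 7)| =|(2 4 9 3 7)| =5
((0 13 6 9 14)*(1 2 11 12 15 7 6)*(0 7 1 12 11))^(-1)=(0 2 1 15 12 13)(6 7 14 9)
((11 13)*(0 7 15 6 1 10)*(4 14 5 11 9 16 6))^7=(0 13 7 9 15 16 4 6 14 1 5 10 11)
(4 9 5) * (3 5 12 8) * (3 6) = [0, 1, 2, 5, 9, 4, 3, 7, 6, 12, 10, 11, 8] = (3 5 4 9 12 8 6)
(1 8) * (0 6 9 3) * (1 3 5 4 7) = (0 6 9 5 4 7 1 8 3) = [6, 8, 2, 0, 7, 4, 9, 1, 3, 5]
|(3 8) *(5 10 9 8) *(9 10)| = |(10)(3 5 9 8)| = 4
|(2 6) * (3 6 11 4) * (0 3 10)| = |(0 3 6 2 11 4 10)| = 7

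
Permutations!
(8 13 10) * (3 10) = (3 10 8 13) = [0, 1, 2, 10, 4, 5, 6, 7, 13, 9, 8, 11, 12, 3]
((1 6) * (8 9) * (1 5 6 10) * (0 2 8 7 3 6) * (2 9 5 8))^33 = ((0 9 7 3 6 8 5)(1 10))^33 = (0 8 3 9 5 6 7)(1 10)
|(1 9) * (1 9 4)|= |(9)(1 4)|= 2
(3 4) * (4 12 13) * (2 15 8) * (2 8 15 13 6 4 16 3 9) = (2 13 16 3 12 6 4 9) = [0, 1, 13, 12, 9, 5, 4, 7, 8, 2, 10, 11, 6, 16, 14, 15, 3]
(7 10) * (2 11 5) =(2 11 5)(7 10) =[0, 1, 11, 3, 4, 2, 6, 10, 8, 9, 7, 5]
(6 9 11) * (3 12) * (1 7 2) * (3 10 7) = (1 3 12 10 7 2)(6 9 11) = [0, 3, 1, 12, 4, 5, 9, 2, 8, 11, 7, 6, 10]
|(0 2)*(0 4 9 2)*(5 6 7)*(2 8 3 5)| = 8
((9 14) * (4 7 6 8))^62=(14)(4 6)(7 8)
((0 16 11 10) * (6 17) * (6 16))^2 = ((0 6 17 16 11 10))^2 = (0 17 11)(6 16 10)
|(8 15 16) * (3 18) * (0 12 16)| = |(0 12 16 8 15)(3 18)| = 10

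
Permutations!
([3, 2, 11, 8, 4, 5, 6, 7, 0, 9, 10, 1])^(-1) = [8, 11, 1, 0, 4, 5, 6, 7, 3, 9, 10, 2]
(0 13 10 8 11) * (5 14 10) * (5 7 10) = (0 13 7 10 8 11)(5 14) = [13, 1, 2, 3, 4, 14, 6, 10, 11, 9, 8, 0, 12, 7, 5]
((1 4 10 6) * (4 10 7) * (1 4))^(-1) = (1 7 4 6 10)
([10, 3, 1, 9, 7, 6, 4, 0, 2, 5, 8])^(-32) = [10, 3, 1, 9, 7, 6, 4, 0, 2, 5, 8]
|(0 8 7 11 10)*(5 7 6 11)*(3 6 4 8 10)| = |(0 10)(3 6 11)(4 8)(5 7)| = 6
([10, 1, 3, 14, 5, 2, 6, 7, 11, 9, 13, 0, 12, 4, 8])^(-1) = [11, 1, 5, 2, 13, 4, 6, 7, 14, 9, 0, 8, 12, 10, 3]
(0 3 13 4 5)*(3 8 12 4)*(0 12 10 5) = (0 8 10 5 12 4)(3 13) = [8, 1, 2, 13, 0, 12, 6, 7, 10, 9, 5, 11, 4, 3]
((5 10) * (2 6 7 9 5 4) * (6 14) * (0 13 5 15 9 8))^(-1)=(0 8 7 6 14 2 4 10 5 13)(9 15)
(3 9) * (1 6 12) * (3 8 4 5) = [0, 6, 2, 9, 5, 3, 12, 7, 4, 8, 10, 11, 1] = (1 6 12)(3 9 8 4 5)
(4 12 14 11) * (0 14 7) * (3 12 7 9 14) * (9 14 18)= (0 3 12 14 11 4 7)(9 18)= [3, 1, 2, 12, 7, 5, 6, 0, 8, 18, 10, 4, 14, 13, 11, 15, 16, 17, 9]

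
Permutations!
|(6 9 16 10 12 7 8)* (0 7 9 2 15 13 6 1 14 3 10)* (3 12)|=|(0 7 8 1 14 12 9 16)(2 15 13 6)(3 10)|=8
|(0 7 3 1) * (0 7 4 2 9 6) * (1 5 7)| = 15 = |(0 4 2 9 6)(3 5 7)|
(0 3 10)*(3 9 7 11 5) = (0 9 7 11 5 3 10) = [9, 1, 2, 10, 4, 3, 6, 11, 8, 7, 0, 5]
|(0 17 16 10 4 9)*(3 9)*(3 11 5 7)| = |(0 17 16 10 4 11 5 7 3 9)| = 10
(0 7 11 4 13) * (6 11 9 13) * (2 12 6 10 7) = (0 2 12 6 11 4 10 7 9 13) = [2, 1, 12, 3, 10, 5, 11, 9, 8, 13, 7, 4, 6, 0]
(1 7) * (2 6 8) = [0, 7, 6, 3, 4, 5, 8, 1, 2] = (1 7)(2 6 8)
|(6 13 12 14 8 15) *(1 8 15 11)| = 15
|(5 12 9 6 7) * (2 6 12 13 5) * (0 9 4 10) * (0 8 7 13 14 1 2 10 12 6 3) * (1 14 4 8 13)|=42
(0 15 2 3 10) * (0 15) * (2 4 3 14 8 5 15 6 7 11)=(2 14 8 5 15 4 3 10 6 7 11)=[0, 1, 14, 10, 3, 15, 7, 11, 5, 9, 6, 2, 12, 13, 8, 4]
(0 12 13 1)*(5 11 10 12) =(0 5 11 10 12 13 1) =[5, 0, 2, 3, 4, 11, 6, 7, 8, 9, 12, 10, 13, 1]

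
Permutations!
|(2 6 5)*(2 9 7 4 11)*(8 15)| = |(2 6 5 9 7 4 11)(8 15)| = 14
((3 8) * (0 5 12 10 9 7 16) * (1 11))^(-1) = ((0 5 12 10 9 7 16)(1 11)(3 8))^(-1) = (0 16 7 9 10 12 5)(1 11)(3 8)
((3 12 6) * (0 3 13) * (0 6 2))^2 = ((0 3 12 2)(6 13))^2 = (13)(0 12)(2 3)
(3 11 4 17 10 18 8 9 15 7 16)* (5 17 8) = (3 11 4 8 9 15 7 16)(5 17 10 18) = [0, 1, 2, 11, 8, 17, 6, 16, 9, 15, 18, 4, 12, 13, 14, 7, 3, 10, 5]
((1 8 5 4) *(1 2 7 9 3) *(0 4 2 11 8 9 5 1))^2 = ((0 4 11 8 1 9 3)(2 7 5))^2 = (0 11 1 3 4 8 9)(2 5 7)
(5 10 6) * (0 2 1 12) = (0 2 1 12)(5 10 6) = [2, 12, 1, 3, 4, 10, 5, 7, 8, 9, 6, 11, 0]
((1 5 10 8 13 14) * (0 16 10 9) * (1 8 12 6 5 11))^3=(0 12 9 10 5 16 6)(1 11)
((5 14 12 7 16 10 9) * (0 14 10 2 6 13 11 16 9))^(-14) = (2 6 13 11 16)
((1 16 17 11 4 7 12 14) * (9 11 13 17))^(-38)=(17)(1 9 4 12)(7 14 16 11)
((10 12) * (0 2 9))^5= (0 9 2)(10 12)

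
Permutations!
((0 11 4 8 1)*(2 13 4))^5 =(0 8 13 11 1 4 2)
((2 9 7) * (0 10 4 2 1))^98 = ((0 10 4 2 9 7 1))^98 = (10)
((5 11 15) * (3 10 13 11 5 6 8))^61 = ((3 10 13 11 15 6 8))^61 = (3 6 11 10 8 15 13)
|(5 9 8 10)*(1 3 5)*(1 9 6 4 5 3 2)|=|(1 2)(4 5 6)(8 10 9)|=6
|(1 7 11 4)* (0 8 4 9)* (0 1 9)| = |(0 8 4 9 1 7 11)| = 7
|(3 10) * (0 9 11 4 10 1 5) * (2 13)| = 8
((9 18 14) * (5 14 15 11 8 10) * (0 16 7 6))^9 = ((0 16 7 6)(5 14 9 18 15 11 8 10))^9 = (0 16 7 6)(5 14 9 18 15 11 8 10)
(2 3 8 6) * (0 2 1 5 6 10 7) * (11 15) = (0 2 3 8 10 7)(1 5 6)(11 15) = [2, 5, 3, 8, 4, 6, 1, 0, 10, 9, 7, 15, 12, 13, 14, 11]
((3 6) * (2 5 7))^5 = ((2 5 7)(3 6))^5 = (2 7 5)(3 6)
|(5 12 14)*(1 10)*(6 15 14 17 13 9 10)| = |(1 6 15 14 5 12 17 13 9 10)| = 10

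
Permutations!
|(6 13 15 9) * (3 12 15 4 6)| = |(3 12 15 9)(4 6 13)| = 12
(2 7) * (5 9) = (2 7)(5 9) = [0, 1, 7, 3, 4, 9, 6, 2, 8, 5]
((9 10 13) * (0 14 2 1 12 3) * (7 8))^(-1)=(0 3 12 1 2 14)(7 8)(9 13 10)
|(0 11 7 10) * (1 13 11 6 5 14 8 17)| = 11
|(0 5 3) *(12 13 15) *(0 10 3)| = 6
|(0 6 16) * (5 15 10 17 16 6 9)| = 7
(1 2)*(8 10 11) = (1 2)(8 10 11) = [0, 2, 1, 3, 4, 5, 6, 7, 10, 9, 11, 8]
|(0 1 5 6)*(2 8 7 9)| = |(0 1 5 6)(2 8 7 9)| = 4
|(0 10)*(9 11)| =|(0 10)(9 11)| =2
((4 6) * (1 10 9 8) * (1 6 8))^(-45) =((1 10 9)(4 8 6))^(-45) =(10)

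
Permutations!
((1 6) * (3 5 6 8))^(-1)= ((1 8 3 5 6))^(-1)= (1 6 5 3 8)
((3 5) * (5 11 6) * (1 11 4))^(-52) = (1 6 3)(4 11 5)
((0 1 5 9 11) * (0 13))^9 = (0 9)(1 11)(5 13)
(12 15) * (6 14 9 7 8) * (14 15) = (6 15 12 14 9 7 8) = [0, 1, 2, 3, 4, 5, 15, 8, 6, 7, 10, 11, 14, 13, 9, 12]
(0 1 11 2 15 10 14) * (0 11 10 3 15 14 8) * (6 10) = [1, 6, 14, 15, 4, 5, 10, 7, 0, 9, 8, 2, 12, 13, 11, 3] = (0 1 6 10 8)(2 14 11)(3 15)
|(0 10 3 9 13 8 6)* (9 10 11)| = 6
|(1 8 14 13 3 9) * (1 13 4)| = 12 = |(1 8 14 4)(3 9 13)|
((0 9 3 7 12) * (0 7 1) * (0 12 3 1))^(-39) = (0 12)(1 3)(7 9) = ((0 9 1 12 7 3))^(-39)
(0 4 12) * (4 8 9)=[8, 1, 2, 3, 12, 5, 6, 7, 9, 4, 10, 11, 0]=(0 8 9 4 12)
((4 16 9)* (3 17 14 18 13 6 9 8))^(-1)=((3 17 14 18 13 6 9 4 16 8))^(-1)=(3 8 16 4 9 6 13 18 14 17)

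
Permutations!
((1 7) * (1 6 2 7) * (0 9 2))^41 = (0 9 2 7 6)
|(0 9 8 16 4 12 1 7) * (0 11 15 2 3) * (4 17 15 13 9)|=|(0 4 12 1 7 11 13 9 8 16 17 15 2 3)|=14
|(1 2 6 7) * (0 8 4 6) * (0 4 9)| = |(0 8 9)(1 2 4 6 7)| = 15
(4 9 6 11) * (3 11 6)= (3 11 4 9)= [0, 1, 2, 11, 9, 5, 6, 7, 8, 3, 10, 4]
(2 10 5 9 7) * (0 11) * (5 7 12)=[11, 1, 10, 3, 4, 9, 6, 2, 8, 12, 7, 0, 5]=(0 11)(2 10 7)(5 9 12)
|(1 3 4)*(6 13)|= 6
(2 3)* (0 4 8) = (0 4 8)(2 3) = [4, 1, 3, 2, 8, 5, 6, 7, 0]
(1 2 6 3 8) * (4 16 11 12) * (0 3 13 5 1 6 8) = (0 3)(1 2 8 6 13 5)(4 16 11 12) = [3, 2, 8, 0, 16, 1, 13, 7, 6, 9, 10, 12, 4, 5, 14, 15, 11]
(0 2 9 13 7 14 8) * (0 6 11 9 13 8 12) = (0 2 13 7 14 12)(6 11 9 8) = [2, 1, 13, 3, 4, 5, 11, 14, 6, 8, 10, 9, 0, 7, 12]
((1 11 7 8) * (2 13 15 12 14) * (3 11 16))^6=(16)(2 13 15 12 14)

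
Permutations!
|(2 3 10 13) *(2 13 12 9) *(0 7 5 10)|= |(13)(0 7 5 10 12 9 2 3)|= 8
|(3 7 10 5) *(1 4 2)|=12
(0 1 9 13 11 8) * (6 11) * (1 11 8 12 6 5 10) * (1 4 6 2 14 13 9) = (0 11 12 2 14 13 5 10 4 6 8) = [11, 1, 14, 3, 6, 10, 8, 7, 0, 9, 4, 12, 2, 5, 13]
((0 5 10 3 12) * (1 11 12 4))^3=((0 5 10 3 4 1 11 12))^3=(0 3 11 5 4 12 10 1)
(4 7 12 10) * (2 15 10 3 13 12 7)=(2 15 10 4)(3 13 12)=[0, 1, 15, 13, 2, 5, 6, 7, 8, 9, 4, 11, 3, 12, 14, 10]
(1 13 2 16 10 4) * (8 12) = (1 13 2 16 10 4)(8 12) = [0, 13, 16, 3, 1, 5, 6, 7, 12, 9, 4, 11, 8, 2, 14, 15, 10]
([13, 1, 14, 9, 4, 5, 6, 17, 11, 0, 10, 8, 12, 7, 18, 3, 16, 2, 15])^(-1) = [9, 1, 17, 15, 4, 5, 6, 13, 11, 3, 10, 8, 12, 0, 2, 18, 16, 7, 14]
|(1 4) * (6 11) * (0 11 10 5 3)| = |(0 11 6 10 5 3)(1 4)| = 6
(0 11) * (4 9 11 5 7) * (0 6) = (0 5 7 4 9 11 6) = [5, 1, 2, 3, 9, 7, 0, 4, 8, 11, 10, 6]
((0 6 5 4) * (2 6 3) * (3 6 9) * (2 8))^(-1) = (0 4 5 6)(2 8 3 9)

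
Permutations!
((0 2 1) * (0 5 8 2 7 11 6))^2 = (0 11)(1 8)(2 5)(6 7)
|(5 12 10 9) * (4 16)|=|(4 16)(5 12 10 9)|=4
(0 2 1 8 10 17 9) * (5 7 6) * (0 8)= (0 2 1)(5 7 6)(8 10 17 9)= [2, 0, 1, 3, 4, 7, 5, 6, 10, 8, 17, 11, 12, 13, 14, 15, 16, 9]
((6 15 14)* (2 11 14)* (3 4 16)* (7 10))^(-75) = ((2 11 14 6 15)(3 4 16)(7 10))^(-75) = (16)(7 10)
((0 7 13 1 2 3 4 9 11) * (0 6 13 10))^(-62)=(0 7 10)(1 3 9 6)(2 4 11 13)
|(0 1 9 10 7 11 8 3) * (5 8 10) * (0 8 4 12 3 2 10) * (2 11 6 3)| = 13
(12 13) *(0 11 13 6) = (0 11 13 12 6) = [11, 1, 2, 3, 4, 5, 0, 7, 8, 9, 10, 13, 6, 12]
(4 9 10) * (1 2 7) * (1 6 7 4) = (1 2 4 9 10)(6 7) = [0, 2, 4, 3, 9, 5, 7, 6, 8, 10, 1]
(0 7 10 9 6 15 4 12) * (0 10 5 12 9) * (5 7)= (0 5 12 10)(4 9 6 15)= [5, 1, 2, 3, 9, 12, 15, 7, 8, 6, 0, 11, 10, 13, 14, 4]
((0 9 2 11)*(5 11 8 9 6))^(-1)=((0 6 5 11)(2 8 9))^(-1)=(0 11 5 6)(2 9 8)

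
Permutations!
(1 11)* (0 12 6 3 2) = (0 12 6 3 2)(1 11) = [12, 11, 0, 2, 4, 5, 3, 7, 8, 9, 10, 1, 6]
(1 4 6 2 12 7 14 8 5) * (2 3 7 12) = (1 4 6 3 7 14 8 5) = [0, 4, 2, 7, 6, 1, 3, 14, 5, 9, 10, 11, 12, 13, 8]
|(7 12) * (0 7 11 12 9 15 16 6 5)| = |(0 7 9 15 16 6 5)(11 12)| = 14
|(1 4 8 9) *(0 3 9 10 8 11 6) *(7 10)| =21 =|(0 3 9 1 4 11 6)(7 10 8)|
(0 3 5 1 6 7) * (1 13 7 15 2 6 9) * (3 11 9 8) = (0 11 9 1 8 3 5 13 7)(2 6 15) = [11, 8, 6, 5, 4, 13, 15, 0, 3, 1, 10, 9, 12, 7, 14, 2]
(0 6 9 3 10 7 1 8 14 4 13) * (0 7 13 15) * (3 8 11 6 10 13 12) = (0 10 12 3 13 7 1 11 6 9 8 14 4 15) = [10, 11, 2, 13, 15, 5, 9, 1, 14, 8, 12, 6, 3, 7, 4, 0]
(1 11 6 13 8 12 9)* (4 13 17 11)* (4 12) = (1 12 9)(4 13 8)(6 17 11) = [0, 12, 2, 3, 13, 5, 17, 7, 4, 1, 10, 6, 9, 8, 14, 15, 16, 11]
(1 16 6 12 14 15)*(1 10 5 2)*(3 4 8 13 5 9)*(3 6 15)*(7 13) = (1 16 15 10 9 6 12 14 3 4 8 7 13 5 2) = [0, 16, 1, 4, 8, 2, 12, 13, 7, 6, 9, 11, 14, 5, 3, 10, 15]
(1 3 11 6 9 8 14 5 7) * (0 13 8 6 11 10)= (0 13 8 14 5 7 1 3 10)(6 9)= [13, 3, 2, 10, 4, 7, 9, 1, 14, 6, 0, 11, 12, 8, 5]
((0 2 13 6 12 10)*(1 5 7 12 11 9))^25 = ((0 2 13 6 11 9 1 5 7 12 10))^25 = (0 6 1 12 2 11 5 10 13 9 7)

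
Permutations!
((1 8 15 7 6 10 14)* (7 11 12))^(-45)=(15)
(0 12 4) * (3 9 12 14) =[14, 1, 2, 9, 0, 5, 6, 7, 8, 12, 10, 11, 4, 13, 3] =(0 14 3 9 12 4)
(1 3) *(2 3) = [0, 2, 3, 1] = (1 2 3)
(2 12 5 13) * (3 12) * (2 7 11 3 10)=[0, 1, 10, 12, 4, 13, 6, 11, 8, 9, 2, 3, 5, 7]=(2 10)(3 12 5 13 7 11)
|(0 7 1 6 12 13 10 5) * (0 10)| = 6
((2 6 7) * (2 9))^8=(9)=((2 6 7 9))^8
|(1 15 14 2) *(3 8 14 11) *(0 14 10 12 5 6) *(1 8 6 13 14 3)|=|(0 3 6)(1 15 11)(2 8 10 12 5 13 14)|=21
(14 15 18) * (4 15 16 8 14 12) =(4 15 18 12)(8 14 16) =[0, 1, 2, 3, 15, 5, 6, 7, 14, 9, 10, 11, 4, 13, 16, 18, 8, 17, 12]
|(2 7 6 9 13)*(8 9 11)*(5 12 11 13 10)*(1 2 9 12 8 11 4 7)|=|(1 2)(4 7 6 13 9 10 5 8 12)|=18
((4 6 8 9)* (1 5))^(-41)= (1 5)(4 9 8 6)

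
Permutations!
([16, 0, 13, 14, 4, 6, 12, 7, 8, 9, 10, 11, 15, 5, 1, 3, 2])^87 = (0 1 14 3 15 12 6 5 13 2 16)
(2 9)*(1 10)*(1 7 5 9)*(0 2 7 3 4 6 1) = [2, 10, 0, 4, 6, 9, 1, 5, 8, 7, 3] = (0 2)(1 10 3 4 6)(5 9 7)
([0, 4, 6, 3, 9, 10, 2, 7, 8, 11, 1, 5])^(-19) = (1 10 5 11 9 4)(2 6)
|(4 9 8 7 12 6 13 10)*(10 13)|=7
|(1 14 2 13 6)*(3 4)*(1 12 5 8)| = |(1 14 2 13 6 12 5 8)(3 4)| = 8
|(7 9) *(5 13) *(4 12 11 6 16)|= 10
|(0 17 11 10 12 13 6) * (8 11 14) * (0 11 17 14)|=|(0 14 8 17)(6 11 10 12 13)|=20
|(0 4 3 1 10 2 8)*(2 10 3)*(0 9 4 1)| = |(10)(0 1 3)(2 8 9 4)| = 12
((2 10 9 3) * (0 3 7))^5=(0 7 9 10 2 3)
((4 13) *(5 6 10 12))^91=((4 13)(5 6 10 12))^91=(4 13)(5 12 10 6)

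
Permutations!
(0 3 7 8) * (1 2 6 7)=(0 3 1 2 6 7 8)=[3, 2, 6, 1, 4, 5, 7, 8, 0]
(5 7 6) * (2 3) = [0, 1, 3, 2, 4, 7, 5, 6] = (2 3)(5 7 6)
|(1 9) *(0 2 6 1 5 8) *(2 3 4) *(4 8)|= 6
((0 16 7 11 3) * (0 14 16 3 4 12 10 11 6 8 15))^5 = (0 6 14 15 7 3 8 16)(4 12 10 11) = ((0 3 14 16 7 6 8 15)(4 12 10 11))^5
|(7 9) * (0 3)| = 2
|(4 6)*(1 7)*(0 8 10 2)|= 4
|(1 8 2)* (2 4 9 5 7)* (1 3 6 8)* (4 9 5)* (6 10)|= 9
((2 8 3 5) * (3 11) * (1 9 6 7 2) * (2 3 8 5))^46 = ((1 9 6 7 3 2 5)(8 11))^46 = (11)(1 3 9 2 6 5 7)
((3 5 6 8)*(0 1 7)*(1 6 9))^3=((0 6 8 3 5 9 1 7))^3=(0 3 1 6 5 7 8 9)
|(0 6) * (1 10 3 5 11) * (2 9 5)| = 14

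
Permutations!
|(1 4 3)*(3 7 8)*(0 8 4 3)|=|(0 8)(1 3)(4 7)|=2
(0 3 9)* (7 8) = (0 3 9)(7 8) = [3, 1, 2, 9, 4, 5, 6, 8, 7, 0]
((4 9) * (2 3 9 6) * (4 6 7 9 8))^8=(2 3 8 4 7 9 6)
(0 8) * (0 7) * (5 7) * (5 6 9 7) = [8, 1, 2, 3, 4, 5, 9, 0, 6, 7] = (0 8 6 9 7)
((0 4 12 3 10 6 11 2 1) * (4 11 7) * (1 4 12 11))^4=(2 4 11)(3 12 7 6 10)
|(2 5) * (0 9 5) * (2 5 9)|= |(9)(0 2)|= 2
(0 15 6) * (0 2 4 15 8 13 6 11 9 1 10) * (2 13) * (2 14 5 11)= (0 8 14 5 11 9 1 10)(2 4 15)(6 13)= [8, 10, 4, 3, 15, 11, 13, 7, 14, 1, 0, 9, 12, 6, 5, 2]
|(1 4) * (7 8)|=|(1 4)(7 8)|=2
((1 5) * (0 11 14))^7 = ((0 11 14)(1 5))^7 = (0 11 14)(1 5)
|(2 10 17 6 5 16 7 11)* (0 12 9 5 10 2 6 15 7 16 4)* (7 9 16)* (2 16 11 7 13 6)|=13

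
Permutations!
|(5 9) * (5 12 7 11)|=|(5 9 12 7 11)|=5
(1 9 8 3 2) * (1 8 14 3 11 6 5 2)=[0, 9, 8, 1, 4, 2, 5, 7, 11, 14, 10, 6, 12, 13, 3]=(1 9 14 3)(2 8 11 6 5)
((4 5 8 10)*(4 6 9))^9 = ((4 5 8 10 6 9))^9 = (4 10)(5 6)(8 9)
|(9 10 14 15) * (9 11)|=|(9 10 14 15 11)|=5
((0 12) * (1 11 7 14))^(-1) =(0 12)(1 14 7 11)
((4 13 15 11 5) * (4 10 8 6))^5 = ((4 13 15 11 5 10 8 6))^5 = (4 10 15 6 5 13 8 11)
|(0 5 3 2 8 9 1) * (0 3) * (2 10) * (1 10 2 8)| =6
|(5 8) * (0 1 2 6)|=|(0 1 2 6)(5 8)|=4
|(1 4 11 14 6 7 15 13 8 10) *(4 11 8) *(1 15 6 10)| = |(1 11 14 10 15 13 4 8)(6 7)| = 8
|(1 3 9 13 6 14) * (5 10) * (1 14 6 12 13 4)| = 4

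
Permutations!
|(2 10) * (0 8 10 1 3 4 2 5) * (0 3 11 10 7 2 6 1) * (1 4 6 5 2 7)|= 12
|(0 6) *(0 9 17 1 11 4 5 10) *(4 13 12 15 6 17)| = |(0 17 1 11 13 12 15 6 9 4 5 10)| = 12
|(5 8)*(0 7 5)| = 4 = |(0 7 5 8)|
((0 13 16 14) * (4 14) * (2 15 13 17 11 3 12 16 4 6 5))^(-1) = ((0 17 11 3 12 16 6 5 2 15 13 4 14))^(-1) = (0 14 4 13 15 2 5 6 16 12 3 11 17)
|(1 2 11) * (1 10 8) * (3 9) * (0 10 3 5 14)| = |(0 10 8 1 2 11 3 9 5 14)| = 10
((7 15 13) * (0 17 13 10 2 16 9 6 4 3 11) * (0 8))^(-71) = ((0 17 13 7 15 10 2 16 9 6 4 3 11 8))^(-71) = (0 8 11 3 4 6 9 16 2 10 15 7 13 17)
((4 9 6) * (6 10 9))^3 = ((4 6)(9 10))^3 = (4 6)(9 10)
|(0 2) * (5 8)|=|(0 2)(5 8)|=2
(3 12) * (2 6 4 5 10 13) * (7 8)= (2 6 4 5 10 13)(3 12)(7 8)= [0, 1, 6, 12, 5, 10, 4, 8, 7, 9, 13, 11, 3, 2]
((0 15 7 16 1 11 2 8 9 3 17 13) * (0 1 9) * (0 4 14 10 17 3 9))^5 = (0 15 7 16)(1 14 11 10 2 17 8 13 4)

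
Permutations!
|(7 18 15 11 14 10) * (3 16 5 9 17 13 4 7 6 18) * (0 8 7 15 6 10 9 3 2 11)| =66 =|(0 8 7 2 11 14 9 17 13 4 15)(3 16 5)(6 18)|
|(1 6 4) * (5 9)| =6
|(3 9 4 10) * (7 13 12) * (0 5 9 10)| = 12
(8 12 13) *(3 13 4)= [0, 1, 2, 13, 3, 5, 6, 7, 12, 9, 10, 11, 4, 8]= (3 13 8 12 4)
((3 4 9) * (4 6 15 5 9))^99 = (3 9 5 15 6)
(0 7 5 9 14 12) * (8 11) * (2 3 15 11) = [7, 1, 3, 15, 4, 9, 6, 5, 2, 14, 10, 8, 0, 13, 12, 11] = (0 7 5 9 14 12)(2 3 15 11 8)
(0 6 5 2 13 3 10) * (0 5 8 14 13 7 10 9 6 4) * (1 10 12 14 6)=[4, 10, 7, 9, 0, 2, 8, 12, 6, 1, 5, 11, 14, 3, 13]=(0 4)(1 10 5 2 7 12 14 13 3 9)(6 8)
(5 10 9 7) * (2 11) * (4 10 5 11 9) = (2 9 7 11)(4 10) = [0, 1, 9, 3, 10, 5, 6, 11, 8, 7, 4, 2]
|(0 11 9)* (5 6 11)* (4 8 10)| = 15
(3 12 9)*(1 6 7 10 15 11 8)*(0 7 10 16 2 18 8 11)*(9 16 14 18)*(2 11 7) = (0 2 9 3 12 16 11 7 14 18 8 1 6 10 15) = [2, 6, 9, 12, 4, 5, 10, 14, 1, 3, 15, 7, 16, 13, 18, 0, 11, 17, 8]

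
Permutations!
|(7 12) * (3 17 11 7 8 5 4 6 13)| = 10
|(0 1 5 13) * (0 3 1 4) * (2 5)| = |(0 4)(1 2 5 13 3)| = 10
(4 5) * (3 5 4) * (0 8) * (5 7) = (0 8)(3 7 5) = [8, 1, 2, 7, 4, 3, 6, 5, 0]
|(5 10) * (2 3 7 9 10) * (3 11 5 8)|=15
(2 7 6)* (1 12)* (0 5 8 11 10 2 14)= (0 5 8 11 10 2 7 6 14)(1 12)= [5, 12, 7, 3, 4, 8, 14, 6, 11, 9, 2, 10, 1, 13, 0]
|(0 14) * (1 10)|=|(0 14)(1 10)|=2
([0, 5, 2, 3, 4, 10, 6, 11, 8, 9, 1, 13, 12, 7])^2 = [0, 10, 2, 3, 4, 1, 6, 13, 8, 9, 5, 7, 12, 11]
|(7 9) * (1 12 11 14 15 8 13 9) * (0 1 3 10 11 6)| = |(0 1 12 6)(3 10 11 14 15 8 13 9 7)| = 36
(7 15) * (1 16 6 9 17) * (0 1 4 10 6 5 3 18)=(0 1 16 5 3 18)(4 10 6 9 17)(7 15)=[1, 16, 2, 18, 10, 3, 9, 15, 8, 17, 6, 11, 12, 13, 14, 7, 5, 4, 0]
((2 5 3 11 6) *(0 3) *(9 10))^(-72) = ((0 3 11 6 2 5)(9 10))^(-72) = (11)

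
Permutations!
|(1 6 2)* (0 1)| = |(0 1 6 2)| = 4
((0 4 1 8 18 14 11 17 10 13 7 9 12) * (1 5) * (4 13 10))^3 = ((0 13 7 9 12)(1 8 18 14 11 17 4 5))^3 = (0 9 13 12 7)(1 14 4 8 11 5 18 17)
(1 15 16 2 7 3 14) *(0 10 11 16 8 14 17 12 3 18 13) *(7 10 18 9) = (0 18 13)(1 15 8 14)(2 10 11 16)(3 17 12)(7 9) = [18, 15, 10, 17, 4, 5, 6, 9, 14, 7, 11, 16, 3, 0, 1, 8, 2, 12, 13]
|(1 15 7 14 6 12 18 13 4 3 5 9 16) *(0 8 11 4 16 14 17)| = 17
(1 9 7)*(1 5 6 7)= (1 9)(5 6 7)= [0, 9, 2, 3, 4, 6, 7, 5, 8, 1]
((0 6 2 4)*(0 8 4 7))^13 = (0 6 2 7)(4 8)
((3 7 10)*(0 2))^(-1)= ((0 2)(3 7 10))^(-1)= (0 2)(3 10 7)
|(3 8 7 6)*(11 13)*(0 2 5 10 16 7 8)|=8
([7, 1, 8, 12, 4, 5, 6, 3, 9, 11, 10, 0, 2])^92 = [2, 1, 0, 9, 4, 5, 6, 8, 7, 3, 10, 12, 11]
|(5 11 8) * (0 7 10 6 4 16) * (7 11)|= |(0 11 8 5 7 10 6 4 16)|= 9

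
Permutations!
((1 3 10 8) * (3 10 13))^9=((1 10 8)(3 13))^9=(3 13)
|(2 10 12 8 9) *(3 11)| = 10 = |(2 10 12 8 9)(3 11)|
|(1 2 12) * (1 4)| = 4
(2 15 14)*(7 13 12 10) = [0, 1, 15, 3, 4, 5, 6, 13, 8, 9, 7, 11, 10, 12, 2, 14] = (2 15 14)(7 13 12 10)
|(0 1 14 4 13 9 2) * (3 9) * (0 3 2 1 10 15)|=21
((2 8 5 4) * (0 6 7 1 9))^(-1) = ((0 6 7 1 9)(2 8 5 4))^(-1) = (0 9 1 7 6)(2 4 5 8)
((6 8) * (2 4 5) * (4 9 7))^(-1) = ((2 9 7 4 5)(6 8))^(-1) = (2 5 4 7 9)(6 8)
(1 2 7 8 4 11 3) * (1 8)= (1 2 7)(3 8 4 11)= [0, 2, 7, 8, 11, 5, 6, 1, 4, 9, 10, 3]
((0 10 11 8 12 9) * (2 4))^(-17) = (0 10 11 8 12 9)(2 4)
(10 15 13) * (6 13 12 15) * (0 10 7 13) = (0 10 6)(7 13)(12 15) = [10, 1, 2, 3, 4, 5, 0, 13, 8, 9, 6, 11, 15, 7, 14, 12]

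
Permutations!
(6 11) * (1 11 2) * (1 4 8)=[0, 11, 4, 3, 8, 5, 2, 7, 1, 9, 10, 6]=(1 11 6 2 4 8)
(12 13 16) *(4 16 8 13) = (4 16 12)(8 13) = [0, 1, 2, 3, 16, 5, 6, 7, 13, 9, 10, 11, 4, 8, 14, 15, 12]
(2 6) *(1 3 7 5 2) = [0, 3, 6, 7, 4, 2, 1, 5] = (1 3 7 5 2 6)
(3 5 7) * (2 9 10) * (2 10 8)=(10)(2 9 8)(3 5 7)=[0, 1, 9, 5, 4, 7, 6, 3, 2, 8, 10]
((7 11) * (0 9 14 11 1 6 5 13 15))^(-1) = ((0 9 14 11 7 1 6 5 13 15))^(-1) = (0 15 13 5 6 1 7 11 14 9)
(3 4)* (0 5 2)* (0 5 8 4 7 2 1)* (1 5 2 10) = (0 8 4 3 7 10 1) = [8, 0, 2, 7, 3, 5, 6, 10, 4, 9, 1]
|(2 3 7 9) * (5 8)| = 4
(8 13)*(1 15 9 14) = (1 15 9 14)(8 13) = [0, 15, 2, 3, 4, 5, 6, 7, 13, 14, 10, 11, 12, 8, 1, 9]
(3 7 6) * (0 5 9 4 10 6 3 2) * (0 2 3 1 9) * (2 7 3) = [5, 9, 7, 3, 10, 0, 2, 1, 8, 4, 6] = (0 5)(1 9 4 10 6 2 7)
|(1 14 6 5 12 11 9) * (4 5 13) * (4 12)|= 14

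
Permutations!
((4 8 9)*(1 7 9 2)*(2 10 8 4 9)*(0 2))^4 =(10)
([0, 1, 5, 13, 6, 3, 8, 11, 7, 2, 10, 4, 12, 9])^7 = (2 3 9 5 13)(4 8 11 6 7)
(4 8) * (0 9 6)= (0 9 6)(4 8)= [9, 1, 2, 3, 8, 5, 0, 7, 4, 6]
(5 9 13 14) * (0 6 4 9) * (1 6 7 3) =(0 7 3 1 6 4 9 13 14 5) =[7, 6, 2, 1, 9, 0, 4, 3, 8, 13, 10, 11, 12, 14, 5]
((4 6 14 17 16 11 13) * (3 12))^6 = ((3 12)(4 6 14 17 16 11 13))^6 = (4 13 11 16 17 14 6)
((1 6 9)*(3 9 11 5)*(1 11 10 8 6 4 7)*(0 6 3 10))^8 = (1 7 4)(3 11 10)(5 8 9)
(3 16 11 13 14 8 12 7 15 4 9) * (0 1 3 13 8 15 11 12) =[1, 3, 2, 16, 9, 5, 6, 11, 0, 13, 10, 8, 7, 14, 15, 4, 12] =(0 1 3 16 12 7 11 8)(4 9 13 14 15)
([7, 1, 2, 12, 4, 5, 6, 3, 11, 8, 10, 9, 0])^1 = (0 7 3 12)(8 11 9)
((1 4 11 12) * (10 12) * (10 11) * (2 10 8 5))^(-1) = (1 12 10 2 5 8 4)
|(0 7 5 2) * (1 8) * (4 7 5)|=6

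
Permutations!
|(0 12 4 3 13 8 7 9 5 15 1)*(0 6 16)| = |(0 12 4 3 13 8 7 9 5 15 1 6 16)| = 13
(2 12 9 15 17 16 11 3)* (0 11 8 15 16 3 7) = (0 11 7)(2 12 9 16 8 15 17 3) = [11, 1, 12, 2, 4, 5, 6, 0, 15, 16, 10, 7, 9, 13, 14, 17, 8, 3]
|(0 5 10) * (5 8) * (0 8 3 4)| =|(0 3 4)(5 10 8)| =3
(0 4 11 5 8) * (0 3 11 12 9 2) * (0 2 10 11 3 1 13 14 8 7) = (0 4 12 9 10 11 5 7)(1 13 14 8) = [4, 13, 2, 3, 12, 7, 6, 0, 1, 10, 11, 5, 9, 14, 8]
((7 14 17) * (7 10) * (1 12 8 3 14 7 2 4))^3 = (1 3 10)(2 12 14)(4 8 17) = ((1 12 8 3 14 17 10 2 4))^3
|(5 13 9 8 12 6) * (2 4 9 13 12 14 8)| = 6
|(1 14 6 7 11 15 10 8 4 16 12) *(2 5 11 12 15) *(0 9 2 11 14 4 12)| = 7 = |(0 9 2 5 14 6 7)(1 4 16 15 10 8 12)|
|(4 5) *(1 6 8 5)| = 5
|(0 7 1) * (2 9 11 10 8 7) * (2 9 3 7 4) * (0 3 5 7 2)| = |(0 9 11 10 8 4)(1 3 2 5 7)| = 30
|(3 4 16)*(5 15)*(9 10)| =|(3 4 16)(5 15)(9 10)| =6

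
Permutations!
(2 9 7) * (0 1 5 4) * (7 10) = (0 1 5 4)(2 9 10 7) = [1, 5, 9, 3, 0, 4, 6, 2, 8, 10, 7]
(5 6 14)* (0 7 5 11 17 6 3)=[7, 1, 2, 0, 4, 3, 14, 5, 8, 9, 10, 17, 12, 13, 11, 15, 16, 6]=(0 7 5 3)(6 14 11 17)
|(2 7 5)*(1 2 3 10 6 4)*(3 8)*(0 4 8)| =12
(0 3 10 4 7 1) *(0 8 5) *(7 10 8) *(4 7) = [3, 4, 2, 8, 10, 0, 6, 1, 5, 9, 7] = (0 3 8 5)(1 4 10 7)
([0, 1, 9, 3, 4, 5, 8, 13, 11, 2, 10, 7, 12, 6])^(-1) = [0, 1, 9, 3, 4, 5, 13, 11, 6, 2, 10, 8, 12, 7]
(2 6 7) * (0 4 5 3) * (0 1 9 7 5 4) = (1 9 7 2 6 5 3) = [0, 9, 6, 1, 4, 3, 5, 2, 8, 7]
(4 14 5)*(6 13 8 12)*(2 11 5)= (2 11 5 4 14)(6 13 8 12)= [0, 1, 11, 3, 14, 4, 13, 7, 12, 9, 10, 5, 6, 8, 2]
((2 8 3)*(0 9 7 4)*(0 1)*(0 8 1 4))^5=(0 7 9)(1 8 3 2)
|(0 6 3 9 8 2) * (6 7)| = 7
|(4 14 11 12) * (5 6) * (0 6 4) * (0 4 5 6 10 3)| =|(0 10 3)(4 14 11 12)| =12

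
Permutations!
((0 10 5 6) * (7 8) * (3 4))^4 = (10)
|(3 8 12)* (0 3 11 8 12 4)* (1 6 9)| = |(0 3 12 11 8 4)(1 6 9)| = 6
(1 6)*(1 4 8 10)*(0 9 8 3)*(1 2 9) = (0 1 6 4 3)(2 9 8 10) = [1, 6, 9, 0, 3, 5, 4, 7, 10, 8, 2]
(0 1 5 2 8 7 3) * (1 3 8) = (0 3)(1 5 2)(7 8) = [3, 5, 1, 0, 4, 2, 6, 8, 7]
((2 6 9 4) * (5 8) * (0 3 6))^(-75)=(0 9)(2 6)(3 4)(5 8)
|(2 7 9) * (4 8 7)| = |(2 4 8 7 9)| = 5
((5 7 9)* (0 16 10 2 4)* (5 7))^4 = ((0 16 10 2 4)(7 9))^4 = (0 4 2 10 16)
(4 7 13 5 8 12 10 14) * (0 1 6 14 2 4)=(0 1 6 14)(2 4 7 13 5 8 12 10)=[1, 6, 4, 3, 7, 8, 14, 13, 12, 9, 2, 11, 10, 5, 0]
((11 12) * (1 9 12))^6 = ((1 9 12 11))^6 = (1 12)(9 11)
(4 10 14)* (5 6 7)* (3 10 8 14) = [0, 1, 2, 10, 8, 6, 7, 5, 14, 9, 3, 11, 12, 13, 4] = (3 10)(4 8 14)(5 6 7)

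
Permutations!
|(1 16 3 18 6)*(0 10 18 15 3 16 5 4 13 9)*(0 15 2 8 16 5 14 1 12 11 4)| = 30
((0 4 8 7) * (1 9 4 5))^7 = ((0 5 1 9 4 8 7))^7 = (9)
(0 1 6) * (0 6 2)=(6)(0 1 2)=[1, 2, 0, 3, 4, 5, 6]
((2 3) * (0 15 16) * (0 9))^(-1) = ((0 15 16 9)(2 3))^(-1) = (0 9 16 15)(2 3)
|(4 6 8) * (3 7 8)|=5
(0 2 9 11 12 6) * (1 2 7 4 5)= (0 7 4 5 1 2 9 11 12 6)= [7, 2, 9, 3, 5, 1, 0, 4, 8, 11, 10, 12, 6]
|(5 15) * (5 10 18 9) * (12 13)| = |(5 15 10 18 9)(12 13)| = 10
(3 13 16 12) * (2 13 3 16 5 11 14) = (2 13 5 11 14)(12 16) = [0, 1, 13, 3, 4, 11, 6, 7, 8, 9, 10, 14, 16, 5, 2, 15, 12]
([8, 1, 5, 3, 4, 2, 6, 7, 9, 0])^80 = [9, 1, 2, 3, 4, 5, 6, 7, 0, 8]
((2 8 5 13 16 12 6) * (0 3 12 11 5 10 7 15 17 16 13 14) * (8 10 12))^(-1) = (0 14 5 11 16 17 15 7 10 2 6 12 8 3)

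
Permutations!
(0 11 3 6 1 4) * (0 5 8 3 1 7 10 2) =[11, 4, 0, 6, 5, 8, 7, 10, 3, 9, 2, 1] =(0 11 1 4 5 8 3 6 7 10 2)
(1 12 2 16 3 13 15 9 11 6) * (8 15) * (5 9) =(1 12 2 16 3 13 8 15 5 9 11 6) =[0, 12, 16, 13, 4, 9, 1, 7, 15, 11, 10, 6, 2, 8, 14, 5, 3]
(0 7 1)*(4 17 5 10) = (0 7 1)(4 17 5 10) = [7, 0, 2, 3, 17, 10, 6, 1, 8, 9, 4, 11, 12, 13, 14, 15, 16, 5]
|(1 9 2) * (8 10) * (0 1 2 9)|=2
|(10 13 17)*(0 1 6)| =3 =|(0 1 6)(10 13 17)|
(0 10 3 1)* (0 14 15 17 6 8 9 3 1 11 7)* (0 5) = (0 10 1 14 15 17 6 8 9 3 11 7 5) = [10, 14, 2, 11, 4, 0, 8, 5, 9, 3, 1, 7, 12, 13, 15, 17, 16, 6]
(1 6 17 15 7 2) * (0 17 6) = (0 17 15 7 2 1) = [17, 0, 1, 3, 4, 5, 6, 2, 8, 9, 10, 11, 12, 13, 14, 7, 16, 15]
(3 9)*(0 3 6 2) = [3, 1, 0, 9, 4, 5, 2, 7, 8, 6] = (0 3 9 6 2)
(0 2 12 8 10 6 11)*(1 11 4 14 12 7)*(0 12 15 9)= (0 2 7 1 11 12 8 10 6 4 14 15 9)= [2, 11, 7, 3, 14, 5, 4, 1, 10, 0, 6, 12, 8, 13, 15, 9]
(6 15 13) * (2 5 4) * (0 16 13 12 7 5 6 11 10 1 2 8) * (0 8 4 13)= (0 16)(1 2 6 15 12 7 5 13 11 10)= [16, 2, 6, 3, 4, 13, 15, 5, 8, 9, 1, 10, 7, 11, 14, 12, 0]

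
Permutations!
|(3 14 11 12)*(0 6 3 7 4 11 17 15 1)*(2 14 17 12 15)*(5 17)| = |(0 6 3 5 17 2 14 12 7 4 11 15 1)| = 13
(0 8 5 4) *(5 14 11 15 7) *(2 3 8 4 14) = (0 4)(2 3 8)(5 14 11 15 7) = [4, 1, 3, 8, 0, 14, 6, 5, 2, 9, 10, 15, 12, 13, 11, 7]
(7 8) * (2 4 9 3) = (2 4 9 3)(7 8) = [0, 1, 4, 2, 9, 5, 6, 8, 7, 3]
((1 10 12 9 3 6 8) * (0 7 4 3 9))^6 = (0 1 3)(4 12 8)(6 7 10)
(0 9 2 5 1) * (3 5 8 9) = (0 3 5 1)(2 8 9) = [3, 0, 8, 5, 4, 1, 6, 7, 9, 2]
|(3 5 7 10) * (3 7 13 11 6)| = 10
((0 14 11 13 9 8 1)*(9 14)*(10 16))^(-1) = (0 1 8 9)(10 16)(11 14 13)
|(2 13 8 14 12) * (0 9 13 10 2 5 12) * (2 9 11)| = 8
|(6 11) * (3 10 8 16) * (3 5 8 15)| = 6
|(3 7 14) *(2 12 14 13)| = 6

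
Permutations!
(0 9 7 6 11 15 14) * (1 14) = [9, 14, 2, 3, 4, 5, 11, 6, 8, 7, 10, 15, 12, 13, 0, 1] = (0 9 7 6 11 15 1 14)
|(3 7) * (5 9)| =2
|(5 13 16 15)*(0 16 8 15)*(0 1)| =12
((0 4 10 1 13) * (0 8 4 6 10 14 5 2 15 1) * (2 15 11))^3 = ((0 6 10)(1 13 8 4 14 5 15)(2 11))^3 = (1 4 15 8 5 13 14)(2 11)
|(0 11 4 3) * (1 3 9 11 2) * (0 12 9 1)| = |(0 2)(1 3 12 9 11 4)| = 6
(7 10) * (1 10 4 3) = (1 10 7 4 3) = [0, 10, 2, 1, 3, 5, 6, 4, 8, 9, 7]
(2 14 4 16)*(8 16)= [0, 1, 14, 3, 8, 5, 6, 7, 16, 9, 10, 11, 12, 13, 4, 15, 2]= (2 14 4 8 16)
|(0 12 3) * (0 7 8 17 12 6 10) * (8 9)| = |(0 6 10)(3 7 9 8 17 12)| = 6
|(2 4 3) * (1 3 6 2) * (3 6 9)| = |(1 6 2 4 9 3)| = 6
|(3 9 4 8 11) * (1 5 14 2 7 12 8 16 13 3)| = 40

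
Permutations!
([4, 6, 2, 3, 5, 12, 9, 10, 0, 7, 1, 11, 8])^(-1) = [8, 10, 2, 3, 0, 4, 1, 9, 12, 6, 7, 11, 5]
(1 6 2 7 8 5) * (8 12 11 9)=(1 6 2 7 12 11 9 8 5)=[0, 6, 7, 3, 4, 1, 2, 12, 5, 8, 10, 9, 11]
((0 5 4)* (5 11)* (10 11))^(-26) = ((0 10 11 5 4))^(-26) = (0 4 5 11 10)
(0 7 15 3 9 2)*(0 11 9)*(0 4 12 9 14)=(0 7 15 3 4 12 9 2 11 14)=[7, 1, 11, 4, 12, 5, 6, 15, 8, 2, 10, 14, 9, 13, 0, 3]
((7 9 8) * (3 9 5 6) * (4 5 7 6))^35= (3 6 8 9)(4 5)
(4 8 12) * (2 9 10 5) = (2 9 10 5)(4 8 12) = [0, 1, 9, 3, 8, 2, 6, 7, 12, 10, 5, 11, 4]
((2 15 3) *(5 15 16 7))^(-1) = ((2 16 7 5 15 3))^(-1) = (2 3 15 5 7 16)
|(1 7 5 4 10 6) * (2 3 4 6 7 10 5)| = |(1 10 7 2 3 4 5 6)| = 8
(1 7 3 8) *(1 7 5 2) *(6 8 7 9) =(1 5 2)(3 7)(6 8 9) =[0, 5, 1, 7, 4, 2, 8, 3, 9, 6]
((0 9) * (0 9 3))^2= (9)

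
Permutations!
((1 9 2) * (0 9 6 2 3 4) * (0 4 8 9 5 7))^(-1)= (0 7 5)(1 2 6)(3 9 8)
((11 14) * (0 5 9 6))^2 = (14)(0 9)(5 6)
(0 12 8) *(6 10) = (0 12 8)(6 10) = [12, 1, 2, 3, 4, 5, 10, 7, 0, 9, 6, 11, 8]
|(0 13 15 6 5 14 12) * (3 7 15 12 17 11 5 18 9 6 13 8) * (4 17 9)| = |(0 8 3 7 15 13 12)(4 17 11 5 14 9 6 18)| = 56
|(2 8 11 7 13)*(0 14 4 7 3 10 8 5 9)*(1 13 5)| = |(0 14 4 7 5 9)(1 13 2)(3 10 8 11)| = 12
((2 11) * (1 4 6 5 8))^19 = ((1 4 6 5 8)(2 11))^19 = (1 8 5 6 4)(2 11)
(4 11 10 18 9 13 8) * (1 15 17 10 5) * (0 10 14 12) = [10, 15, 2, 3, 11, 1, 6, 7, 4, 13, 18, 5, 0, 8, 12, 17, 16, 14, 9] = (0 10 18 9 13 8 4 11 5 1 15 17 14 12)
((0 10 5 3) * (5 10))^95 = (10)(0 3 5)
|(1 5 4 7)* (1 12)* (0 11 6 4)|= 8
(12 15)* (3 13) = [0, 1, 2, 13, 4, 5, 6, 7, 8, 9, 10, 11, 15, 3, 14, 12] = (3 13)(12 15)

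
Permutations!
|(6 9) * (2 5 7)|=|(2 5 7)(6 9)|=6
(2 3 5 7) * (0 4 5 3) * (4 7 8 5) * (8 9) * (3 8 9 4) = [7, 1, 0, 8, 3, 4, 6, 2, 5, 9] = (9)(0 7 2)(3 8 5 4)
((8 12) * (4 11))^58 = ((4 11)(8 12))^58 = (12)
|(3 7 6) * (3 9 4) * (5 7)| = 6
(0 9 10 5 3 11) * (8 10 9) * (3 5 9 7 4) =[8, 1, 2, 11, 3, 5, 6, 4, 10, 7, 9, 0] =(0 8 10 9 7 4 3 11)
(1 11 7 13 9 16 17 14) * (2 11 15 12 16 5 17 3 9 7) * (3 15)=(1 3 9 5 17 14)(2 11)(7 13)(12 16 15)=[0, 3, 11, 9, 4, 17, 6, 13, 8, 5, 10, 2, 16, 7, 1, 12, 15, 14]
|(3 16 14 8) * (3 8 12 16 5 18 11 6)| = 15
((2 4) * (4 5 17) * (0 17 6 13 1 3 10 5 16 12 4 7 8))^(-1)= ((0 17 7 8)(1 3 10 5 6 13)(2 16 12 4))^(-1)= (0 8 7 17)(1 13 6 5 10 3)(2 4 12 16)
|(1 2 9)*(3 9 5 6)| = 6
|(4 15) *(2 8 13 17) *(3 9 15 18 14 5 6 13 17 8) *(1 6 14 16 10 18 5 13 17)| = |(1 6 17 2 3 9 15 4 5 14 13 8)(10 18 16)| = 12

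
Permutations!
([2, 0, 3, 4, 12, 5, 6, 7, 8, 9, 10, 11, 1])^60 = [0, 1, 2, 3, 4, 5, 6, 7, 8, 9, 10, 11, 12]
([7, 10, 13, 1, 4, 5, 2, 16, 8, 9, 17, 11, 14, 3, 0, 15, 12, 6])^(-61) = (0 14 12 16 7)(1 17 2 3 10 6 13)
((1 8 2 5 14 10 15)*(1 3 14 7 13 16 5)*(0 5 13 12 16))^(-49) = (0 13 16 12 7 5)(1 2 8)(3 15 10 14)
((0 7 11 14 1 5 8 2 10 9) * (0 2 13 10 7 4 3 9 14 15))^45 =((0 4 3 9 2 7 11 15)(1 5 8 13 10 14))^45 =(0 7 3 15 2 4 11 9)(1 13)(5 10)(8 14)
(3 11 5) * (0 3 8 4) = (0 3 11 5 8 4) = [3, 1, 2, 11, 0, 8, 6, 7, 4, 9, 10, 5]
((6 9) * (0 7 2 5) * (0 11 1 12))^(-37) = ((0 7 2 5 11 1 12)(6 9))^(-37) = (0 1 5 7 12 11 2)(6 9)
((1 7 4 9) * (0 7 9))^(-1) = (0 4 7)(1 9)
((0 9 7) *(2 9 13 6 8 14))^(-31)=((0 13 6 8 14 2 9 7))^(-31)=(0 13 6 8 14 2 9 7)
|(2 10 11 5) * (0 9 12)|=12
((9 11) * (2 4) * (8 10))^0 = ((2 4)(8 10)(9 11))^0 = (11)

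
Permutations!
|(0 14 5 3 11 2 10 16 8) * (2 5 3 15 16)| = |(0 14 3 11 5 15 16 8)(2 10)| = 8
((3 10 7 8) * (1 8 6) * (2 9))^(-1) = (1 6 7 10 3 8)(2 9)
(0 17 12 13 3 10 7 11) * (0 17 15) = (0 15)(3 10 7 11 17 12 13) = [15, 1, 2, 10, 4, 5, 6, 11, 8, 9, 7, 17, 13, 3, 14, 0, 16, 12]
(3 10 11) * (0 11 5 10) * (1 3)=(0 11 1 3)(5 10)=[11, 3, 2, 0, 4, 10, 6, 7, 8, 9, 5, 1]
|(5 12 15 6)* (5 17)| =|(5 12 15 6 17)| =5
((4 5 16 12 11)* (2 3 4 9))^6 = ((2 3 4 5 16 12 11 9))^6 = (2 11 16 4)(3 9 12 5)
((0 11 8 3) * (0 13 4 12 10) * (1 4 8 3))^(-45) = ((0 11 3 13 8 1 4 12 10))^(-45) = (13)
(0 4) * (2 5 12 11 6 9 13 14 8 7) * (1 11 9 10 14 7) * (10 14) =(0 4)(1 11 6 14 8)(2 5 12 9 13 7) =[4, 11, 5, 3, 0, 12, 14, 2, 1, 13, 10, 6, 9, 7, 8]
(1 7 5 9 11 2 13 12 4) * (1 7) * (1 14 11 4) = (1 14 11 2 13 12)(4 7 5 9) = [0, 14, 13, 3, 7, 9, 6, 5, 8, 4, 10, 2, 1, 12, 11]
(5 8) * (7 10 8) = (5 7 10 8) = [0, 1, 2, 3, 4, 7, 6, 10, 5, 9, 8]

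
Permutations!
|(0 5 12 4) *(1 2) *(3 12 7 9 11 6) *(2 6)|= 11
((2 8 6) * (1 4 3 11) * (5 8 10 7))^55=((1 4 3 11)(2 10 7 5 8 6))^55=(1 11 3 4)(2 10 7 5 8 6)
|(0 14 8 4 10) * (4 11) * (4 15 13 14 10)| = |(0 10)(8 11 15 13 14)| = 10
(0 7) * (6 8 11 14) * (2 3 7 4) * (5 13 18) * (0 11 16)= (0 4 2 3 7 11 14 6 8 16)(5 13 18)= [4, 1, 3, 7, 2, 13, 8, 11, 16, 9, 10, 14, 12, 18, 6, 15, 0, 17, 5]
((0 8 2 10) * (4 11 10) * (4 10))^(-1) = ((0 8 2 10)(4 11))^(-1) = (0 10 2 8)(4 11)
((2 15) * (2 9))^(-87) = ((2 15 9))^(-87) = (15)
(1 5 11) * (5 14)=(1 14 5 11)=[0, 14, 2, 3, 4, 11, 6, 7, 8, 9, 10, 1, 12, 13, 5]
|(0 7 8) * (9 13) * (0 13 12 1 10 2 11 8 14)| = 24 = |(0 7 14)(1 10 2 11 8 13 9 12)|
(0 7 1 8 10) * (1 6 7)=(0 1 8 10)(6 7)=[1, 8, 2, 3, 4, 5, 7, 6, 10, 9, 0]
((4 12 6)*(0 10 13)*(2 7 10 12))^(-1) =(0 13 10 7 2 4 6 12)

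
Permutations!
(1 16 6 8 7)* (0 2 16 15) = (0 2 16 6 8 7 1 15) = [2, 15, 16, 3, 4, 5, 8, 1, 7, 9, 10, 11, 12, 13, 14, 0, 6]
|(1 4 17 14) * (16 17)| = 5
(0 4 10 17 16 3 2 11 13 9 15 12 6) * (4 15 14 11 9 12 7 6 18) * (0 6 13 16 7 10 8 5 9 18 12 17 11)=(0 15 10 11 16 3 2 18 4 8 5 9 14)(7 13 17)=[15, 1, 18, 2, 8, 9, 6, 13, 5, 14, 11, 16, 12, 17, 0, 10, 3, 7, 4]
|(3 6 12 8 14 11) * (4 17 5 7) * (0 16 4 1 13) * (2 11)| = 56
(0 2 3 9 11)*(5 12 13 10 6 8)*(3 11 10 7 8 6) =(0 2 11)(3 9 10)(5 12 13 7 8) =[2, 1, 11, 9, 4, 12, 6, 8, 5, 10, 3, 0, 13, 7]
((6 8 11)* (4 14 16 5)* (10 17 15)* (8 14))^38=(4 6 5 11 16 8 14)(10 15 17)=((4 8 11 6 14 16 5)(10 17 15))^38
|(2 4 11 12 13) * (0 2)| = 6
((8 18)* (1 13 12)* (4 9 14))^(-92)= (18)(1 13 12)(4 9 14)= ((1 13 12)(4 9 14)(8 18))^(-92)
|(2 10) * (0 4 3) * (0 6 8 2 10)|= 6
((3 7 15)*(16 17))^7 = (3 7 15)(16 17)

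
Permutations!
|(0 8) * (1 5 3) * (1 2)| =4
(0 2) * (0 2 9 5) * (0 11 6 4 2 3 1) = (0 9 5 11 6 4 2 3 1) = [9, 0, 3, 1, 2, 11, 4, 7, 8, 5, 10, 6]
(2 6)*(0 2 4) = (0 2 6 4) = [2, 1, 6, 3, 0, 5, 4]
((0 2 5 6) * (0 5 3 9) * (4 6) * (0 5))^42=(9)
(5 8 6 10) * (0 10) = (0 10 5 8 6) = [10, 1, 2, 3, 4, 8, 0, 7, 6, 9, 5]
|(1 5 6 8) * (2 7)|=4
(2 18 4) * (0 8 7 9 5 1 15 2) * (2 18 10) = [8, 15, 10, 3, 0, 1, 6, 9, 7, 5, 2, 11, 12, 13, 14, 18, 16, 17, 4] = (0 8 7 9 5 1 15 18 4)(2 10)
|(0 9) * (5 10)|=2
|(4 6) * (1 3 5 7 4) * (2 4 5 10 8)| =14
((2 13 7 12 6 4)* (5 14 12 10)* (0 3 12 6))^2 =(0 12 3)(2 7 5 6)(4 13 10 14)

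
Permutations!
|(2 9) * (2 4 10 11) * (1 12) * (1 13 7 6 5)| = 30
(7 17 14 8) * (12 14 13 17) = (7 12 14 8)(13 17) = [0, 1, 2, 3, 4, 5, 6, 12, 7, 9, 10, 11, 14, 17, 8, 15, 16, 13]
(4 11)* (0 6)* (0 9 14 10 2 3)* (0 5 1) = (0 6 9 14 10 2 3 5 1)(4 11) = [6, 0, 3, 5, 11, 1, 9, 7, 8, 14, 2, 4, 12, 13, 10]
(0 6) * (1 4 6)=[1, 4, 2, 3, 6, 5, 0]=(0 1 4 6)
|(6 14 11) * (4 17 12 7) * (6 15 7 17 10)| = 14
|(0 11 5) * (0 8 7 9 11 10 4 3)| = |(0 10 4 3)(5 8 7 9 11)| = 20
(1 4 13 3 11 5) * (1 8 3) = (1 4 13)(3 11 5 8) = [0, 4, 2, 11, 13, 8, 6, 7, 3, 9, 10, 5, 12, 1]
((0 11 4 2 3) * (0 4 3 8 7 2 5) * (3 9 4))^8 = ((0 11 9 4 5)(2 8 7))^8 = (0 4 11 5 9)(2 7 8)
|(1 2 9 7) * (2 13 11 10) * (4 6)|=|(1 13 11 10 2 9 7)(4 6)|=14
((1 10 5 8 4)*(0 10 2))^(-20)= (0 10 5 8 4 1 2)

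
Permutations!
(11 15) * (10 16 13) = (10 16 13)(11 15) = [0, 1, 2, 3, 4, 5, 6, 7, 8, 9, 16, 15, 12, 10, 14, 11, 13]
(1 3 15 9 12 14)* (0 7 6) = (0 7 6)(1 3 15 9 12 14) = [7, 3, 2, 15, 4, 5, 0, 6, 8, 12, 10, 11, 14, 13, 1, 9]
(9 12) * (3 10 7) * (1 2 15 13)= (1 2 15 13)(3 10 7)(9 12)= [0, 2, 15, 10, 4, 5, 6, 3, 8, 12, 7, 11, 9, 1, 14, 13]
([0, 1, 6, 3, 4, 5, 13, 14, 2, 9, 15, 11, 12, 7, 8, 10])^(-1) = (2 8 14 7 13 6)(10 15)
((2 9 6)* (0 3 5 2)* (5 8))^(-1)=(0 6 9 2 5 8 3)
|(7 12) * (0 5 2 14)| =|(0 5 2 14)(7 12)| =4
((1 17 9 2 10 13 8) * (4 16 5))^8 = (1 17 9 2 10 13 8)(4 5 16)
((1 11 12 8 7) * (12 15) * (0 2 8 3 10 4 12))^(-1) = ((0 2 8 7 1 11 15)(3 10 4 12))^(-1) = (0 15 11 1 7 8 2)(3 12 4 10)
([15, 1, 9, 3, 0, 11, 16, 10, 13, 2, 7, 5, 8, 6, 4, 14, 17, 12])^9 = [15, 1, 9, 3, 0, 11, 12, 10, 16, 2, 7, 5, 6, 17, 4, 14, 8, 13]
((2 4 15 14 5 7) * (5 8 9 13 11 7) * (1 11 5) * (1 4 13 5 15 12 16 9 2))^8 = (1 7 11)(2 14 13 8 15)(4 9 12 5 16)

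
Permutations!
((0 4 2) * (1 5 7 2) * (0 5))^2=((0 4 1)(2 5 7))^2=(0 1 4)(2 7 5)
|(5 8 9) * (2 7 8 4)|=|(2 7 8 9 5 4)|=6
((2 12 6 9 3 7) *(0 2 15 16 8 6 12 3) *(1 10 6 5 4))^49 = (0 10 5 15 2 6 4 16 3 9 1 8 7)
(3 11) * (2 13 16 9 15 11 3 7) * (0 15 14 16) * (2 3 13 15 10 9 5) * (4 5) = [10, 1, 15, 13, 5, 2, 6, 3, 8, 14, 9, 7, 12, 0, 16, 11, 4] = (0 10 9 14 16 4 5 2 15 11 7 3 13)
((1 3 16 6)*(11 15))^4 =((1 3 16 6)(11 15))^4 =(16)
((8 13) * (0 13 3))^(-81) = ((0 13 8 3))^(-81) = (0 3 8 13)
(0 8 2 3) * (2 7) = (0 8 7 2 3) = [8, 1, 3, 0, 4, 5, 6, 2, 7]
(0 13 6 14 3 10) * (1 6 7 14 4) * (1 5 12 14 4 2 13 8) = [8, 6, 13, 10, 5, 12, 2, 4, 1, 9, 0, 11, 14, 7, 3] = (0 8 1 6 2 13 7 4 5 12 14 3 10)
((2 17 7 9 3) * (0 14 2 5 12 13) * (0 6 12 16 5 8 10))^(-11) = (0 8 9 17 14 10 3 7 2)(5 16)(6 12 13)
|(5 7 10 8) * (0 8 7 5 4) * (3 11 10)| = |(0 8 4)(3 11 10 7)| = 12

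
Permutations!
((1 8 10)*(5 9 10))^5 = (10)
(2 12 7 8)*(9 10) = (2 12 7 8)(9 10) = [0, 1, 12, 3, 4, 5, 6, 8, 2, 10, 9, 11, 7]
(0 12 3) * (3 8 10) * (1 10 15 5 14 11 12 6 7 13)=(0 6 7 13 1 10 3)(5 14 11 12 8 15)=[6, 10, 2, 0, 4, 14, 7, 13, 15, 9, 3, 12, 8, 1, 11, 5]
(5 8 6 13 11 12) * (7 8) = [0, 1, 2, 3, 4, 7, 13, 8, 6, 9, 10, 12, 5, 11] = (5 7 8 6 13 11 12)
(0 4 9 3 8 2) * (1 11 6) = (0 4 9 3 8 2)(1 11 6) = [4, 11, 0, 8, 9, 5, 1, 7, 2, 3, 10, 6]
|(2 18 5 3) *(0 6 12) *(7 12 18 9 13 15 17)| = 12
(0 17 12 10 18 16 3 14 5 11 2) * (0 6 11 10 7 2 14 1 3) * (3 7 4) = [17, 7, 6, 1, 3, 10, 11, 2, 8, 9, 18, 14, 4, 13, 5, 15, 0, 12, 16] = (0 17 12 4 3 1 7 2 6 11 14 5 10 18 16)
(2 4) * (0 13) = [13, 1, 4, 3, 2, 5, 6, 7, 8, 9, 10, 11, 12, 0] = (0 13)(2 4)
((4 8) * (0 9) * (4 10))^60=(10)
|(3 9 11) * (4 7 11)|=5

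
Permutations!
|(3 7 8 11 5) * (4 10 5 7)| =12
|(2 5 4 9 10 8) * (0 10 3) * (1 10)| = |(0 1 10 8 2 5 4 9 3)| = 9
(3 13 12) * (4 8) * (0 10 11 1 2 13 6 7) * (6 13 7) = [10, 2, 7, 13, 8, 5, 6, 0, 4, 9, 11, 1, 3, 12] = (0 10 11 1 2 7)(3 13 12)(4 8)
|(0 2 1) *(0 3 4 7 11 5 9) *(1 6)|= 10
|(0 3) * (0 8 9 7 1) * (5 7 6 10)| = 9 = |(0 3 8 9 6 10 5 7 1)|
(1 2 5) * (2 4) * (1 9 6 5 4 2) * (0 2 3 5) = (0 2 4 1 3 5 9 6) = [2, 3, 4, 5, 1, 9, 0, 7, 8, 6]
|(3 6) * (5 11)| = |(3 6)(5 11)| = 2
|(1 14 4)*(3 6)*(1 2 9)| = |(1 14 4 2 9)(3 6)| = 10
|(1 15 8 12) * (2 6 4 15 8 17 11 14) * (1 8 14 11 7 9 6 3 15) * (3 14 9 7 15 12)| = 12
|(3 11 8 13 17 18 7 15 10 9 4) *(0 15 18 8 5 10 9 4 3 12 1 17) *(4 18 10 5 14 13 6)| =42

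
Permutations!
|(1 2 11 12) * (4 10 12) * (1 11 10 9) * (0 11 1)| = |(0 11 4 9)(1 2 10 12)| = 4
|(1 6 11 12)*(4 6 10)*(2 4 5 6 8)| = |(1 10 5 6 11 12)(2 4 8)| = 6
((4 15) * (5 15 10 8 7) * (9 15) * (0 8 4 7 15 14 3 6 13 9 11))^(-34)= ((0 8 15 7 5 11)(3 6 13 9 14)(4 10))^(-34)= (0 15 5)(3 6 13 9 14)(7 11 8)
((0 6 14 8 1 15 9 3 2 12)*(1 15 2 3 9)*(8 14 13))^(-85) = (0 8 2 6 15 12 13 1)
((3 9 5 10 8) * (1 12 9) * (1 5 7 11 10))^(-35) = (1 12 9 7 11 10 8 3 5)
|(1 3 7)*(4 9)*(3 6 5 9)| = 7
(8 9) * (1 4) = [0, 4, 2, 3, 1, 5, 6, 7, 9, 8] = (1 4)(8 9)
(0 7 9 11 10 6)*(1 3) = (0 7 9 11 10 6)(1 3) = [7, 3, 2, 1, 4, 5, 0, 9, 8, 11, 6, 10]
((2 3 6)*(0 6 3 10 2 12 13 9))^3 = (0 13 6 9 12)(2 10)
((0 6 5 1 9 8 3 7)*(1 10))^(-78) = (0 10 8)(1 3 6)(5 9 7)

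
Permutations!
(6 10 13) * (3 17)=(3 17)(6 10 13)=[0, 1, 2, 17, 4, 5, 10, 7, 8, 9, 13, 11, 12, 6, 14, 15, 16, 3]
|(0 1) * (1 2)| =3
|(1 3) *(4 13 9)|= |(1 3)(4 13 9)|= 6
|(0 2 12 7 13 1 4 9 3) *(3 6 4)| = |(0 2 12 7 13 1 3)(4 9 6)| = 21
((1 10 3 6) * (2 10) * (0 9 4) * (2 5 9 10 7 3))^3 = ((0 10 2 7 3 6 1 5 9 4))^3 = (0 7 1 4 2 6 9 10 3 5)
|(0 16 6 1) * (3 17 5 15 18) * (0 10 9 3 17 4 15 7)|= |(0 16 6 1 10 9 3 4 15 18 17 5 7)|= 13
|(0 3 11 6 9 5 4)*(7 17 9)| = |(0 3 11 6 7 17 9 5 4)| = 9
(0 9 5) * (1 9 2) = [2, 9, 1, 3, 4, 0, 6, 7, 8, 5] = (0 2 1 9 5)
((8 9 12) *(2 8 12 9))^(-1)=((12)(2 8))^(-1)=(12)(2 8)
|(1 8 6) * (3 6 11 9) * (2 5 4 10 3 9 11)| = |(11)(1 8 2 5 4 10 3 6)| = 8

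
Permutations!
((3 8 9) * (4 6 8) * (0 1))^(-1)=((0 1)(3 4 6 8 9))^(-1)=(0 1)(3 9 8 6 4)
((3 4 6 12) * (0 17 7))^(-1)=(0 7 17)(3 12 6 4)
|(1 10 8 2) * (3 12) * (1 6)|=10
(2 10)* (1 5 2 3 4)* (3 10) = (10)(1 5 2 3 4) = [0, 5, 3, 4, 1, 2, 6, 7, 8, 9, 10]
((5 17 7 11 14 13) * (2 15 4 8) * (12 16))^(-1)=(2 8 4 15)(5 13 14 11 7 17)(12 16)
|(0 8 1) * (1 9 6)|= 5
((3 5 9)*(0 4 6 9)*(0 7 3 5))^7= (9)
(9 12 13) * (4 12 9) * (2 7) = (2 7)(4 12 13) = [0, 1, 7, 3, 12, 5, 6, 2, 8, 9, 10, 11, 13, 4]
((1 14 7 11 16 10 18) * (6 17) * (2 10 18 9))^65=(1 18 16 11 7 14)(2 9 10)(6 17)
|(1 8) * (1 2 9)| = 4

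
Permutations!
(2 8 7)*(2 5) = (2 8 7 5) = [0, 1, 8, 3, 4, 2, 6, 5, 7]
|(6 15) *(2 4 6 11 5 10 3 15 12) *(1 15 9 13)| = 8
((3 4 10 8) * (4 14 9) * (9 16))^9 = (3 16 4 8 14 9 10)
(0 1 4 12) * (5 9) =[1, 4, 2, 3, 12, 9, 6, 7, 8, 5, 10, 11, 0] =(0 1 4 12)(5 9)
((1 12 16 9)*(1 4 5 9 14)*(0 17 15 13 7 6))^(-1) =(0 6 7 13 15 17)(1 14 16 12)(4 9 5)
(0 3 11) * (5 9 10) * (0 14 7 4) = (0 3 11 14 7 4)(5 9 10) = [3, 1, 2, 11, 0, 9, 6, 4, 8, 10, 5, 14, 12, 13, 7]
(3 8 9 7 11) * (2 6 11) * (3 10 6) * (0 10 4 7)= (0 10 6 11 4 7 2 3 8 9)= [10, 1, 3, 8, 7, 5, 11, 2, 9, 0, 6, 4]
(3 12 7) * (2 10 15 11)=(2 10 15 11)(3 12 7)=[0, 1, 10, 12, 4, 5, 6, 3, 8, 9, 15, 2, 7, 13, 14, 11]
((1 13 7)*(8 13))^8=(13)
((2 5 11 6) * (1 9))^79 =(1 9)(2 6 11 5)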